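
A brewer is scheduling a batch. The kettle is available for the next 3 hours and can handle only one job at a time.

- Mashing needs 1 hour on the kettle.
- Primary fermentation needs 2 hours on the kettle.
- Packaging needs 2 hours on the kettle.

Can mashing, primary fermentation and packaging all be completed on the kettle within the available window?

No

Running back to back, the jobs need 1 + 2 + 2 = 5 hours on the kettle.
Since 5 > 3, they cannot all fit.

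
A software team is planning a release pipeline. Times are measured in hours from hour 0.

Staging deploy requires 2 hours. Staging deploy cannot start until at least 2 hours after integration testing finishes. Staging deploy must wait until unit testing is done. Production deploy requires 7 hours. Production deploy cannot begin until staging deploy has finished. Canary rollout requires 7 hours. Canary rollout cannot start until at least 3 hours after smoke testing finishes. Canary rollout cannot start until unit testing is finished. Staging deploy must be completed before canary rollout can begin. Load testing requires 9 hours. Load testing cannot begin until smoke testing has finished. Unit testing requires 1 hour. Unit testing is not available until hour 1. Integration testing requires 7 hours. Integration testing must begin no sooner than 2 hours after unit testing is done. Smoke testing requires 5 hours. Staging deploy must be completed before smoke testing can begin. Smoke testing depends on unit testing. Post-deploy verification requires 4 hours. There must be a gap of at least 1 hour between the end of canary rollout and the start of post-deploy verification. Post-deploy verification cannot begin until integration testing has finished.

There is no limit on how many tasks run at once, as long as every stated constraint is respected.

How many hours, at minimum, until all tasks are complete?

35

Unit testing waits on its own release at hour 1, so it starts at hour 1 and finishes at 1 + 1 = hour 2.
Integration testing waits on unit testing (finishes hour 2, plus 2-hour gap → hour 4), so it starts at hour 4 and finishes at 4 + 7 = hour 11.
Staging deploy has to wait for integration testing (finishes hour 11, plus 2-hour gap → hour 13); unit testing (finishes hour 2). The latest of these is hour 13, so staging deploy runs hour 13 to 13 + 2 = hour 15.
Production deploy cannot begin until staging deploy (finishes hour 15). It runs from hour 15 to 15 + 7 = hour 22.
For smoke testing: staging deploy (finishes hour 15); unit testing (finishes hour 2). Taking the maximum gives a start of hour 15, and it finishes at 15 + 5 = hour 20.
Load testing waits on smoke testing (finishes hour 20), so it starts at hour 20 and finishes at 20 + 9 = hour 29.
Canary rollout needs all of smoke testing (finishes hour 20, plus 3-hour gap → hour 23); unit testing (finishes hour 2); staging deploy (finishes hour 15). That puts its earliest start at hour 23; it finishes at 23 + 7 = hour 30.
For post-deploy verification: canary rollout (finishes hour 30, plus 1-hour gap → hour 31); integration testing (finishes hour 11). Taking the maximum gives a start of hour 31, and it finishes at 31 + 4 = hour 35.
All tasks are finished once the last one completes. Finish times: Unit testing at 2, Integration testing at 11, Staging deploy at 15, Smoke testing at 20, Canary rollout at 30, Load testing at 29, Production deploy at 22, Post-deploy verification at 35. The latest is hour 35.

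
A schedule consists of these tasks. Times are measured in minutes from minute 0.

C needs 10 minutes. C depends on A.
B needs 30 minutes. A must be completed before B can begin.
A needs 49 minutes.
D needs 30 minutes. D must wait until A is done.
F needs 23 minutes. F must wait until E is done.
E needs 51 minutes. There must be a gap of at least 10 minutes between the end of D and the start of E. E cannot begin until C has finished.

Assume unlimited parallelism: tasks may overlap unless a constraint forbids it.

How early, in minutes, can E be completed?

Nothing blocks A, so it runs from minute 0 to minute 49.
D waits on A (finishes minute 49), so it starts at minute 49 and finishes at 49 + 30 = minute 79.
C waits on A (finishes minute 49), so it starts at minute 49 and finishes at 49 + 10 = minute 59.
E cannot start until D (finishes minute 79, plus 10-minute gap → minute 89); C (finishes minute 59). The controlling bound is minute 89, so E finishes at 89 + 51 = minute 140.

140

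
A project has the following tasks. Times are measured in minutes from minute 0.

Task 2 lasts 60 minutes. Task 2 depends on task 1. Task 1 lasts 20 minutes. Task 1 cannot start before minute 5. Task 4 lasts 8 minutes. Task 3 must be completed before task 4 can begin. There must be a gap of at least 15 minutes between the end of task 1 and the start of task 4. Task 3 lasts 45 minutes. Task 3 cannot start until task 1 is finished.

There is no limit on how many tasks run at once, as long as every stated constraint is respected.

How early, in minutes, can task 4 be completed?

78

Task 1 waits on its own release at minute 5, so it starts at minute 5 and finishes at 5 + 20 = minute 25.
Task 3 cannot begin until task 1 (finishes minute 25). It runs from minute 25 to 25 + 45 = minute 70.
Task 4 needs all of task 3 (finishes minute 70); task 1 (finishes minute 25, plus 15-minute gap → minute 40). That puts its earliest start at minute 70; it finishes at 70 + 8 = minute 78.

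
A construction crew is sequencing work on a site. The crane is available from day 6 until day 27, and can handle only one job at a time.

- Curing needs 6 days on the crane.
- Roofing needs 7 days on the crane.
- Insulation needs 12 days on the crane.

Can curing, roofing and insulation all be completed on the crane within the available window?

No

The crane window is 27 − 6 = 21 days.
Running back to back, the jobs need 6 + 7 + 12 = 25 days on the crane.
Since 25 > 21, they cannot all fit.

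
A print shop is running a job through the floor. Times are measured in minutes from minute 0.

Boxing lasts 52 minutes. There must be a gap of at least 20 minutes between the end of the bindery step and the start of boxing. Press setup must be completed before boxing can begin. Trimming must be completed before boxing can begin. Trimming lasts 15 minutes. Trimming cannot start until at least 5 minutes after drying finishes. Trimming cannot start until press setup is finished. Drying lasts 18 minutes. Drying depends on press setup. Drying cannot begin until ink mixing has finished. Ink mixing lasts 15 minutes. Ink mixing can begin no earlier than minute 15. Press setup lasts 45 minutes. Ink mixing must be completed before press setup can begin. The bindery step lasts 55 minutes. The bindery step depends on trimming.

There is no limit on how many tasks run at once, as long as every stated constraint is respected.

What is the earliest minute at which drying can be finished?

93

Ink mixing cannot begin until its own release at minute 15. It runs from minute 15 to 15 + 15 = minute 30.
Press setup cannot begin until ink mixing (finishes minute 30). It runs from minute 30 to 30 + 45 = minute 75.
Drying cannot start until press setup (finishes minute 75); ink mixing (finishes minute 30). The controlling bound is minute 75, so drying finishes at 75 + 18 = minute 93.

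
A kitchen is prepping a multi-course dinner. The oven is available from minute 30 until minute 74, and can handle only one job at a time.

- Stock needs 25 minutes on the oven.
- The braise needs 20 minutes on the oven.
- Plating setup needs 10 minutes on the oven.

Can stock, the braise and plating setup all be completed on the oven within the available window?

No

The oven window is 74 − 30 = 44 minutes.
Running back to back, the jobs need 25 + 20 + 10 = 55 minutes on the oven.
Since 55 > 44, they cannot all fit.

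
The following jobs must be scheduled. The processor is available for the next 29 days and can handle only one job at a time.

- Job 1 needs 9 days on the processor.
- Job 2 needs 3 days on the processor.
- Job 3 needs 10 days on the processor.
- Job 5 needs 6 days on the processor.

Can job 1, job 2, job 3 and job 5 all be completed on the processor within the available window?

Yes

Running back to back, the jobs need 9 + 3 + 10 + 6 = 28 days on the processor.
Since 28 ≤ 29, they fit within the window.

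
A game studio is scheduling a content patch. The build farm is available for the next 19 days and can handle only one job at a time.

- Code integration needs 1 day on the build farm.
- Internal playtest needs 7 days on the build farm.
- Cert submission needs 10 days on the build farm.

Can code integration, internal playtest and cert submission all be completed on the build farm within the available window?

Yes

Running back to back, the jobs need 1 + 7 + 10 = 18 days on the build farm.
Since 18 ≤ 19, they fit within the window.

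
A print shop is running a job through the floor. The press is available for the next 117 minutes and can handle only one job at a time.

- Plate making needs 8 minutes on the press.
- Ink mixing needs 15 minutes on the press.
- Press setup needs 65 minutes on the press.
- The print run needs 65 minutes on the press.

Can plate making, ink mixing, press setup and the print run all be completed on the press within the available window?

Running back to back, the jobs need 8 + 15 + 65 + 65 = 153 minutes on the press.
Since 153 > 117, they cannot all fit.

No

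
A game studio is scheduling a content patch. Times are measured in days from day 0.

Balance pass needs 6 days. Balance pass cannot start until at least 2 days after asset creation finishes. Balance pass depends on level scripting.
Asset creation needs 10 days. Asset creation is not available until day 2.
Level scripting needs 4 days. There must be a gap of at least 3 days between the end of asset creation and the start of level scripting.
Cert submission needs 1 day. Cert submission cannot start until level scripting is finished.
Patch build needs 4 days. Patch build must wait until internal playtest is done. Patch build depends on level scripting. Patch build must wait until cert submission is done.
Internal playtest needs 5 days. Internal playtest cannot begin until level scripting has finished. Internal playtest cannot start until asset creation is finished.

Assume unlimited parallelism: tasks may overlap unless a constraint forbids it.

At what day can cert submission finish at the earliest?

20

Asset creation cannot begin until its own release at day 2. It runs from day 2 to 2 + 10 = day 12.
Level scripting waits on asset creation (finishes day 12, plus 3-day gap → day 15), so it starts at day 15 and finishes at 15 + 4 = day 19.
Cert submission waits on level scripting (finishes day 19), so it starts at day 19 and finishes at 19 + 1 = day 20.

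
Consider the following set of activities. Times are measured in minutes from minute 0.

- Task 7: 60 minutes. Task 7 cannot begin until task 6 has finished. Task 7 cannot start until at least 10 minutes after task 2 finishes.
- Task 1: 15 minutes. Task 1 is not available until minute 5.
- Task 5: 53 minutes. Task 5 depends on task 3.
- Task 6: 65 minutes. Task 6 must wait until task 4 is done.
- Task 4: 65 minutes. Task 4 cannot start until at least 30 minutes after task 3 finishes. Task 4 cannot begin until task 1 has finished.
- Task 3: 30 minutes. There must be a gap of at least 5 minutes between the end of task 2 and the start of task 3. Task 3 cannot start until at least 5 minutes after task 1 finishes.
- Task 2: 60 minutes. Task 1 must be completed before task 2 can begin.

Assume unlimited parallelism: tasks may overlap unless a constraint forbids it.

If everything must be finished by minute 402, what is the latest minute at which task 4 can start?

Nothing follows task 7; the deadline of minute 402 is its only limit. It must start by 402 − 60 = minute 342.
Task 6 feeds into task 7 (must start by minute 342); so task 6 must finish by minute 342 and therefore start by minute 277.
Task 4 feeds into task 6 (must start by minute 277); so task 4 must finish by minute 277 and therefore start by minute 212.

212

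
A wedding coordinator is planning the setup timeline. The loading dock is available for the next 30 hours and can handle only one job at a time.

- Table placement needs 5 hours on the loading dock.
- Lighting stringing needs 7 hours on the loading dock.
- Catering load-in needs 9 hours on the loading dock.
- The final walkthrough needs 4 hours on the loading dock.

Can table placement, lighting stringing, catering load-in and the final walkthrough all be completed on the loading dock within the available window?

Running back to back, the jobs need 5 + 7 + 9 + 4 = 25 hours on the loading dock.
Since 25 ≤ 30, they fit within the window.

Yes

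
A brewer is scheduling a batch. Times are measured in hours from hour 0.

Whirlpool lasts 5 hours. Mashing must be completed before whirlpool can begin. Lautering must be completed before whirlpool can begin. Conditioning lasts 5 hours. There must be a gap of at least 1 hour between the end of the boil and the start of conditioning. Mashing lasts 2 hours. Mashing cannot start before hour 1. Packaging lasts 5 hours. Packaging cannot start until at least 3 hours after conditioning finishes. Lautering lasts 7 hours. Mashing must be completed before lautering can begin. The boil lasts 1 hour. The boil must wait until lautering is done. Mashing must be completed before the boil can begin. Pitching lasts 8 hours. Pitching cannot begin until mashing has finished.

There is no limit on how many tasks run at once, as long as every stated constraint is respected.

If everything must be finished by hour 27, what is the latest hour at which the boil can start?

Packaging has no dependents, so it just needs to finish by hour 27. Starting by 27 − 5 = hour 22 achieves that.
Conditioning feeds into packaging (must start by hour 22, minus 3-hour gap → hour 19); so conditioning must finish by hour 19 and therefore start by hour 14.
The boil has to be done before conditioning (must start by hour 14, minus 1-hour gap → hour 13). That means finishing by hour 13, i.e. starting by 13 − 1 = hour 12.

12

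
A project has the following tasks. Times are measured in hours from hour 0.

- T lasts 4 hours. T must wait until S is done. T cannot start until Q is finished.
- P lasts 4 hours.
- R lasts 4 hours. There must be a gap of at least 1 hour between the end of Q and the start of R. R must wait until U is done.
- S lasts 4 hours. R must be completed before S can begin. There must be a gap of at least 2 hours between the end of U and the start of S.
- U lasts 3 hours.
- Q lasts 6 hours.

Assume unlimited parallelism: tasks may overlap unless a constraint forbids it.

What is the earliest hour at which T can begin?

U can start immediately at hour 0; it finishes at hour 3.
Q has no prerequisites, so it starts at hour 0 and finishes at hour 6.
R cannot start until Q (finishes hour 6, plus 1-hour gap → hour 7); U (finishes hour 3). The controlling bound is hour 7, so R finishes at 7 + 4 = hour 11.
S has to wait for R (finishes hour 11); U (finishes hour 3, plus 2-hour gap → hour 5). The latest of these is hour 11, so S runs hour 11 to 11 + 4 = hour 15.
T waits on S (finishes hour 15); Q (finishes hour 6). The latest of these is hour 15, which is the earliest T can start.

15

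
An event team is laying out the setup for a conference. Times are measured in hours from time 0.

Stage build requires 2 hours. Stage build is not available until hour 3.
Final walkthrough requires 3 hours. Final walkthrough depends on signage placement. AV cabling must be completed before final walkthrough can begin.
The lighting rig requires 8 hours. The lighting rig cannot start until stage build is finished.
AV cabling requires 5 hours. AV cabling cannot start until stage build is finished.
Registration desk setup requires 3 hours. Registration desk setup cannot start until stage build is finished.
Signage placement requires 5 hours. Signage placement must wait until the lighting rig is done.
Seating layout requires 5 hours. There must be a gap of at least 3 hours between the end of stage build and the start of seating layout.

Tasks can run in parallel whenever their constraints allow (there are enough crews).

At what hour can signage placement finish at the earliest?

After its own release at hour 3, stage build can start at hour 3 and finishes at hour 5.
After stage build (finishes hour 5), the lighting rig can start at hour 5 and finishes at hour 13.
After the lighting rig (finishes hour 13), signage placement can start at hour 13 and finishes at hour 18.

18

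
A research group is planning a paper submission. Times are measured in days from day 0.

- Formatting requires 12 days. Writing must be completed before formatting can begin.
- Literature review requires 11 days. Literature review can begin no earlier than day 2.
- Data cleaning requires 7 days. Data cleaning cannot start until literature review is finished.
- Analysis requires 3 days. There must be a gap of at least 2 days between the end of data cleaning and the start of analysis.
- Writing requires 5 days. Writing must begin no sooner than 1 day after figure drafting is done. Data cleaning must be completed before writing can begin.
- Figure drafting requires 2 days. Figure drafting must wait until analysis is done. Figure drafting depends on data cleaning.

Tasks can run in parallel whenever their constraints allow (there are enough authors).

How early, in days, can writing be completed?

After its own release at day 2, literature review can start at day 2 and finishes at day 13.
After literature review (finishes day 13), data cleaning can start at day 13 and finishes at day 20.
Analysis cannot begin until data cleaning (finishes day 20, plus 2-day gap → day 22). It runs from day 22 to 22 + 3 = day 25.
Figure drafting needs all of analysis (finishes day 25); data cleaning (finishes day 20). That puts its earliest start at day 25; it finishes at 25 + 2 = day 27.
Writing has to wait for figure drafting (finishes day 27, plus 1-day gap → day 28); data cleaning (finishes day 20). The latest of these is day 28, so writing runs day 28 to 28 + 5 = day 33.

33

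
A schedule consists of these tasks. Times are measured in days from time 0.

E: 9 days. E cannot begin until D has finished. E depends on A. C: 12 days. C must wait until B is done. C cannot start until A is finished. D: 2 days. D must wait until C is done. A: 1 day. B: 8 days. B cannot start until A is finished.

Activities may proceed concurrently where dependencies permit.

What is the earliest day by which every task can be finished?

32

A has no prerequisites, so it starts at day 0 and finishes at day 1.
B waits on A (finishes day 1), so it starts at day 1 and finishes at 1 + 8 = day 9.
C has to wait for B (finishes day 9); A (finishes day 1). The latest of these is day 9, so C runs day 9 to 9 + 12 = day 21.
D cannot begin until C (finishes day 21). It runs from day 21 to 21 + 2 = day 23.
E cannot start until D (finishes day 23); A (finishes day 1). The controlling bound is day 23, so E finishes at 23 + 9 = day 32.
All tasks are finished once the last one completes. Finish times: A at 1, B at 9, C at 21, D at 23, E at 32. The latest is day 32.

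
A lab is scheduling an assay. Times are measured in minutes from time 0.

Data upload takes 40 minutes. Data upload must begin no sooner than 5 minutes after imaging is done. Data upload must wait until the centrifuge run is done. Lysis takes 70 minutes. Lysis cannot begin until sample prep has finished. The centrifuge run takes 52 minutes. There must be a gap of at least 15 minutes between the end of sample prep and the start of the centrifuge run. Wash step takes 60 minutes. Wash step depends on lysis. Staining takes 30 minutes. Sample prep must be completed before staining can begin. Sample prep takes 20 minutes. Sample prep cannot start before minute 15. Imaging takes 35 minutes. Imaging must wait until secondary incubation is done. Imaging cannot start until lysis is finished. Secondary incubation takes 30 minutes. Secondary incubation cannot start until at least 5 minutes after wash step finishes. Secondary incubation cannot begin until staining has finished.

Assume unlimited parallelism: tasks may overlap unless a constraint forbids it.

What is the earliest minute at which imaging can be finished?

After its own release at minute 15, sample prep can start at minute 15 and finishes at minute 35.
Staining cannot begin until sample prep (finishes minute 35). It runs from minute 35 to 35 + 30 = minute 65.
Lysis waits on sample prep (finishes minute 35), so it starts at minute 35 and finishes at 35 + 70 = minute 105.
After lysis (finishes minute 105), wash step can start at minute 105 and finishes at minute 165.
Secondary incubation needs all of wash step (finishes minute 165, plus 5-minute gap → minute 170); staining (finishes minute 65). That puts its earliest start at minute 170; it finishes at 170 + 30 = minute 200.
For imaging: secondary incubation (finishes minute 200); lysis (finishes minute 105). Taking the maximum gives a start of minute 200, and it finishes at 200 + 35 = minute 235.

235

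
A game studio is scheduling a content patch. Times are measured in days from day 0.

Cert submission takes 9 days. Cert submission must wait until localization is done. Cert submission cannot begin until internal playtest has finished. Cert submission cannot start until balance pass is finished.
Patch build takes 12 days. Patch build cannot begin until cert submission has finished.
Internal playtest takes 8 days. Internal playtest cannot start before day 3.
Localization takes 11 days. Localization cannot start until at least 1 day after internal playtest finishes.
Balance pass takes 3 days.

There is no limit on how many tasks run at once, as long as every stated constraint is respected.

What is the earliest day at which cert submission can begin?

23

Balance pass has no prerequisites, so it starts at day 0 and finishes at day 3.
Internal playtest cannot begin until its own release at day 3. It runs from day 3 to 3 + 8 = day 11.
After internal playtest (finishes day 11, plus 1-day gap → day 12), localization can start at day 12 and finishes at day 23.
Cert submission waits on localization (finishes day 23); internal playtest (finishes day 11); balance pass (finishes day 3). The latest of these is day 23, which is the earliest cert submission can start.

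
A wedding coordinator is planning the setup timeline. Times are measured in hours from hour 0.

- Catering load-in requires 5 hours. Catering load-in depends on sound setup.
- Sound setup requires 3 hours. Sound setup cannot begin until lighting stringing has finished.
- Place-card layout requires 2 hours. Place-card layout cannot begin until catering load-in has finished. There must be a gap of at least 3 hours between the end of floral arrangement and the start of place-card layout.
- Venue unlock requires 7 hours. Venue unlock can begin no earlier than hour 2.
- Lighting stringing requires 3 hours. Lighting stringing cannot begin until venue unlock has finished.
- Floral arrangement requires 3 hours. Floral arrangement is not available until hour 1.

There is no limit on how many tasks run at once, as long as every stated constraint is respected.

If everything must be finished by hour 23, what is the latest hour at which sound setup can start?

13

Nothing follows place-card layout; the deadline of hour 23 is its only limit. It must start by 23 − 2 = hour 21.
Catering load-in has to be done before place-card layout (must start by hour 21). That means finishing by hour 21, i.e. starting by 21 − 5 = hour 16.
Since catering load-in (must start by hour 16) depends on it, sound setup must finish by hour 16. Backing off its 3-hour duration gives a latest start of hour 13.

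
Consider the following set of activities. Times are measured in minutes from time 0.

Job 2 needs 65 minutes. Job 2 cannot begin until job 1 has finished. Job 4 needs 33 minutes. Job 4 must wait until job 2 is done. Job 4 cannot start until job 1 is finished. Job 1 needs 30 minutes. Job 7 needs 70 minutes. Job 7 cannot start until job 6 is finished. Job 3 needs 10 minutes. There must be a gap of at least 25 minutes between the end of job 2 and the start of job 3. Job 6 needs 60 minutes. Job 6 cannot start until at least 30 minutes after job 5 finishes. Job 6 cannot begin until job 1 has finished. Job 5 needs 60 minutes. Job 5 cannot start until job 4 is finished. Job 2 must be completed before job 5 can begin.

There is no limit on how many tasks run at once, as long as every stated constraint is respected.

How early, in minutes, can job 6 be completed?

278

Nothing blocks job 1, so it runs from minute 0 to minute 30.
Job 2 waits on job 1 (finishes minute 30), so it starts at minute 30 and finishes at 30 + 65 = minute 95.
Job 4 needs all of job 2 (finishes minute 95); job 1 (finishes minute 30). That puts its earliest start at minute 95; it finishes at 95 + 33 = minute 128.
Job 5 needs all of job 4 (finishes minute 128); job 2 (finishes minute 95). That puts its earliest start at minute 128; it finishes at 128 + 60 = minute 188.
Job 6 needs all of job 5 (finishes minute 188, plus 30-minute gap → minute 218); job 1 (finishes minute 30). That puts its earliest start at minute 218; it finishes at 218 + 60 = minute 278.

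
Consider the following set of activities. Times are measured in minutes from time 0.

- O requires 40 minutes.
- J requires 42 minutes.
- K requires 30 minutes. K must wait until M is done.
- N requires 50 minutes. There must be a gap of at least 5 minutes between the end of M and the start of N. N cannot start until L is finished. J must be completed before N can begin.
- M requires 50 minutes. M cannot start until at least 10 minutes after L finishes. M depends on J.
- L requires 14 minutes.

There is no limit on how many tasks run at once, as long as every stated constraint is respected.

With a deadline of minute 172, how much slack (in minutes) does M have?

25

Nothing blocks L, so it runs from minute 0 to minute 14.
Nothing blocks J, so it runs from minute 0 to minute 42.
M cannot start until L (finishes minute 14, plus 10-minute gap → minute 24); J (finishes minute 42). The controlling bound is minute 42, so M finishes at 42 + 50 = minute 92.

Working backward from the deadline:
K has no dependents, so it just needs to finish by minute 172. Starting by 172 − 30 = minute 142 achieves that.
To finish by minute 172, N (duration 50) must start no later than minute 122.
M feeds K (must start by minute 142); N (must start by minute 122, minus 5-minute gap → minute 117). Taking the minimum, M must finish by minute 117 and start by 117 − 50 = minute 67.
So M can start as early as minute 42 and as late as minute 67, giving 67 − 42 = 25 minutes of slack.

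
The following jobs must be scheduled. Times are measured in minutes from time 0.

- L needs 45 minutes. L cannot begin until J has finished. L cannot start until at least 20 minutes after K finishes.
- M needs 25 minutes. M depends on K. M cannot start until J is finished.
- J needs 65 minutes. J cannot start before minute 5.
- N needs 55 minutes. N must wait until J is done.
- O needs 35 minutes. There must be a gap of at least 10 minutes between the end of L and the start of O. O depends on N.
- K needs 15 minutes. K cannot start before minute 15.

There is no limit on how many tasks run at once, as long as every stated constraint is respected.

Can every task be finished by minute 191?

Yes

K waits on its own release at minute 15, so it starts at minute 15 and finishes at 15 + 15 = minute 30.
After its own release at minute 5, J can start at minute 5 and finishes at minute 70.
After J (finishes minute 70), N can start at minute 70 and finishes at minute 125.
For M: K (finishes minute 30); J (finishes minute 70). Taking the maximum gives a start of minute 70, and it finishes at 70 + 25 = minute 95.
L cannot start until J (finishes minute 70); K (finishes minute 30, plus 20-minute gap → minute 50). The controlling bound is minute 70, so L finishes at 70 + 45 = minute 115.
O needs all of L (finishes minute 115, plus 10-minute gap → minute 125); N (finishes minute 125). That puts its earliest start at minute 125; it finishes at 125 + 35 = minute 160.
Every task is finished by minute 160, which is no later than the deadline of 191, so the schedule is feasible.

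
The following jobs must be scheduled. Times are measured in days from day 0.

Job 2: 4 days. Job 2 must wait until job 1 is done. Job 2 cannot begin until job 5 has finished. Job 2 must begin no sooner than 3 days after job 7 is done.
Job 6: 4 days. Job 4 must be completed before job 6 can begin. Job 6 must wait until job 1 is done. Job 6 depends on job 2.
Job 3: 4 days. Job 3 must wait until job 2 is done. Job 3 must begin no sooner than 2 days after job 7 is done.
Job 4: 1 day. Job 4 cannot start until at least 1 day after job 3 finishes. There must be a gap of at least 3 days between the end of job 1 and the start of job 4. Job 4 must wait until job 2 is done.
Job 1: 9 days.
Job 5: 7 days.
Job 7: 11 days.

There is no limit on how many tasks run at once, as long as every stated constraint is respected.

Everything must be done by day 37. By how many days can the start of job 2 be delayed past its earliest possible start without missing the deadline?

9

Job 7 has no prerequisites, so it starts at day 0 and finishes at day 11.
Job 5 can start immediately at day 0; it finishes at day 7.
Job 1 has no prerequisites, so it starts at day 0 and finishes at day 9.
Job 2 cannot start until job 1 (finishes day 9); job 5 (finishes day 7); job 7 (finishes day 11, plus 3-day gap → day 14). The controlling bound is day 14, so job 2 finishes at 14 + 4 = day 18.

Working backward from the deadline:
Job 6 has no dependents, so it just needs to finish by day 37. Starting by 37 − 4 = day 33 achieves that.
Job 4 has to be done before job 6 (must start by day 33). That means finishing by day 33, i.e. starting by 33 − 1 = day 32.
Job 3 has to be done before job 4 (must start by day 32, minus 1-day gap → day 31). That means finishing by day 31, i.e. starting by 31 − 4 = day 27.
For job 2: job 3 (must start by day 27); job 4 (must start by day 32); job 6 (must start by day 33). The most restrictive is day 27; with a 4-day duration, job 2 must start by day 23.
So job 2 can start as early as day 14 and as late as day 23, giving 23 − 14 = 9 days of slack.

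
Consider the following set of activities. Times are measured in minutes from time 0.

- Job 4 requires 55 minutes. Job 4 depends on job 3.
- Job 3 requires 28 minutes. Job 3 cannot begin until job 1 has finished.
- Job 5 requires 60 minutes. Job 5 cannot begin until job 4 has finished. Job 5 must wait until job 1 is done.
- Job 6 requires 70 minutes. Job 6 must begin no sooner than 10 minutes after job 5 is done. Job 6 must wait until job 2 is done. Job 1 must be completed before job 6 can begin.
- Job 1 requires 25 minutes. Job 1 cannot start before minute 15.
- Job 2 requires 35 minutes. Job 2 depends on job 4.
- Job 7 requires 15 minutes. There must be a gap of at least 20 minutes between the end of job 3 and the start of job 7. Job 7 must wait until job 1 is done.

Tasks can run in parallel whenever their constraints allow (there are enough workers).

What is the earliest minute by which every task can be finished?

263

After its own release at minute 15, job 1 can start at minute 15 and finishes at minute 40.
Job 3 waits on job 1 (finishes minute 40), so it starts at minute 40 and finishes at 40 + 28 = minute 68.
Job 7 needs all of job 3 (finishes minute 68, plus 20-minute gap → minute 88); job 1 (finishes minute 40). That puts its earliest start at minute 88; it finishes at 88 + 15 = minute 103.
Job 4 waits on job 3 (finishes minute 68), so it starts at minute 68 and finishes at 68 + 55 = minute 123.
Job 5 has to wait for job 4 (finishes minute 123); job 1 (finishes minute 40). The latest of these is minute 123, so job 5 runs minute 123 to 123 + 60 = minute 183.
Job 2 waits on job 4 (finishes minute 123), so it starts at minute 123 and finishes at 123 + 35 = minute 158.
Job 6 cannot start until job 5 (finishes minute 183, plus 10-minute gap → minute 193); job 2 (finishes minute 158); job 1 (finishes minute 40). The controlling bound is minute 193, so job 6 finishes at 193 + 70 = minute 263.
All tasks are finished once the last one completes. Finish times: Job 1 at 40, Job 2 at 158, Job 3 at 68, Job 4 at 123, Job 5 at 183, Job 6 at 263, Job 7 at 103. The latest is minute 263.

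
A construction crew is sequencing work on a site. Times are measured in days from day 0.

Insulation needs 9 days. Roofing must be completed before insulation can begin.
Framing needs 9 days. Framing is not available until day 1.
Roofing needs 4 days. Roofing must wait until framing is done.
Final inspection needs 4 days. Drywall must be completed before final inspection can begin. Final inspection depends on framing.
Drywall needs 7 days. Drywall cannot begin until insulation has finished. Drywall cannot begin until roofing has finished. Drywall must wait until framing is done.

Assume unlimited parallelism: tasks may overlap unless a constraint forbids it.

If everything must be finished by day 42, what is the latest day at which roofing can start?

To finish by day 42, final inspection (duration 4) must start no later than day 38.
Drywall feeds into final inspection (must start by day 38); so drywall must finish by day 38 and therefore start by day 31.
Insulation feeds into drywall (must start by day 31); so insulation must finish by day 31 and therefore start by day 22.
Roofing feeds insulation (must start by day 22); drywall (must start by day 31). Taking the minimum, roofing must finish by day 22 and start by 22 − 4 = day 18.

18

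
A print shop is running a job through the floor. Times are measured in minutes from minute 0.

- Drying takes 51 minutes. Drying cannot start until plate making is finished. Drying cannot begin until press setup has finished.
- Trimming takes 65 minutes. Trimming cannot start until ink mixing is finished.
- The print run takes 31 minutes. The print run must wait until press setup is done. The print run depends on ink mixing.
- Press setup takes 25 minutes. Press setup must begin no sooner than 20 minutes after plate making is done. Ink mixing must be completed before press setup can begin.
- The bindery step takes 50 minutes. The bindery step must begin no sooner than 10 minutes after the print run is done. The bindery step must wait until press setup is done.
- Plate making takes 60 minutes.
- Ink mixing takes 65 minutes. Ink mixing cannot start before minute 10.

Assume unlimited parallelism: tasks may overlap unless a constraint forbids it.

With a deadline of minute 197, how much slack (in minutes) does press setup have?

1

Ink mixing cannot begin until its own release at minute 10. It runs from minute 10 to 10 + 65 = minute 75.
Plate making has no prerequisites, so it starts at minute 0 and finishes at minute 60.
For press setup: plate making (finishes minute 60, plus 20-minute gap → minute 80); ink mixing (finishes minute 75). Taking the maximum gives a start of minute 80, and it finishes at 80 + 25 = minute 105.

Working backward from the deadline:
To finish by minute 197, the bindery step (duration 50) must start no later than minute 147.
The print run must finish before the bindery step (must start by minute 147, minus 10-minute gap → minute 137). With a 31-minute duration, the print run must start by 137 − 31 = minute 106.
Drying has no dependents, so it just needs to finish by minute 197. Starting by 197 − 51 = minute 146 achieves that.
Press setup feeds the print run (must start by minute 106); drying (must start by minute 146); the bindery step (must start by minute 147). Taking the minimum, press setup must finish by minute 106 and start by 106 − 25 = minute 81.
So press setup can start as early as minute 80 and as late as minute 81, giving 81 − 80 = 1 minute of slack.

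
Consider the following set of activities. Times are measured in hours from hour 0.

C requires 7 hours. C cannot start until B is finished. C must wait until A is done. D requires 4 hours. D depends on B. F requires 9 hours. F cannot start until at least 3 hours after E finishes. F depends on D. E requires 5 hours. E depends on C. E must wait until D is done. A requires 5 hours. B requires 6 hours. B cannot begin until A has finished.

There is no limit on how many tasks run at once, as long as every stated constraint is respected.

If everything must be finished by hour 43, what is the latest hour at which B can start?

F has no dependents, so it just needs to finish by hour 43. Starting by 43 − 9 = hour 34 achieves that.
Since F (must start by hour 34, minus 3-hour gap → hour 31) depends on it, E must finish by hour 31. Backing off its 5-hour duration gives a latest start of hour 26.
C feeds into E (must start by hour 26); so C must finish by hour 26 and therefore start by hour 19.
D has several dependents: E (must start by hour 26); F (must start by hour 34). The earliest of those limits is hour 26, so D must start by 26 − 4 = hour 22.
B has several dependents: C (must start by hour 19); D (must start by hour 22). The earliest of those limits is hour 19, so B must start by 19 − 6 = hour 13.

13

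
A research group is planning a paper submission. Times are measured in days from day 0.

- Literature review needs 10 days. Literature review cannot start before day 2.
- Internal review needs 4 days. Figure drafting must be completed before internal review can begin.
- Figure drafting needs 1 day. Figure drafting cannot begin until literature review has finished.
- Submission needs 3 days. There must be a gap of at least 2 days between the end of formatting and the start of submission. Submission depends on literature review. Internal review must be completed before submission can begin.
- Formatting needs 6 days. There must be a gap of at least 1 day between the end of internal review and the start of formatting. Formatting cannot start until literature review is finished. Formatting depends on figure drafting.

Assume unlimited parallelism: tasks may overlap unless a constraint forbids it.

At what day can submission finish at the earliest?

After its own release at day 2, literature review can start at day 2 and finishes at day 12.
Figure drafting cannot begin until literature review (finishes day 12). It runs from day 12 to 12 + 1 = day 13.
After figure drafting (finishes day 13), internal review can start at day 13 and finishes at day 17.
For formatting: internal review (finishes day 17, plus 1-day gap → day 18); literature review (finishes day 12); figure drafting (finishes day 13). Taking the maximum gives a start of day 18, and it finishes at 18 + 6 = day 24.
Submission cannot start until formatting (finishes day 24, plus 2-day gap → day 26); literature review (finishes day 12); internal review (finishes day 17). The controlling bound is day 26, so submission finishes at 26 + 3 = day 29.

29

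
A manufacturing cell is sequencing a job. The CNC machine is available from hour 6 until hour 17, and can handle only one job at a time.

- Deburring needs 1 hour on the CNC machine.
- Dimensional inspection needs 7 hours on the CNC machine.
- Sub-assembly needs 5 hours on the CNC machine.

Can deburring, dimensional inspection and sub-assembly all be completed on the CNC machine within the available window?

The CNC machine window is 17 − 6 = 11 hours.
Running back to back, the jobs need 1 + 7 + 5 = 13 hours on the CNC machine.
Since 13 > 11, they cannot all fit.

No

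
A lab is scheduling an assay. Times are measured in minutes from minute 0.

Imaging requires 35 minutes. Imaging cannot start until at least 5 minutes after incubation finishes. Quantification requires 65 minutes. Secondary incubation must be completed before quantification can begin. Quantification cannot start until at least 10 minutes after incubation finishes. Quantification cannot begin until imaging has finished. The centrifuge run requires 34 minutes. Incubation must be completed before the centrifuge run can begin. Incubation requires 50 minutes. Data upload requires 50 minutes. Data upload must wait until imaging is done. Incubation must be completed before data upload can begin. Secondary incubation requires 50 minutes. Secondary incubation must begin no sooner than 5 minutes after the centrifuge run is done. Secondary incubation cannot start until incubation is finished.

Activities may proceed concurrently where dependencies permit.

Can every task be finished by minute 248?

Nothing blocks incubation, so it runs from minute 0 to minute 50.
Imaging waits on incubation (finishes minute 50, plus 5-minute gap → minute 55), so it starts at minute 55 and finishes at 55 + 35 = minute 90.
Data upload has to wait for imaging (finishes minute 90); incubation (finishes minute 50). The latest of these is minute 90, so data upload runs minute 90 to 90 + 50 = minute 140.
The centrifuge run waits on incubation (finishes minute 50), so it starts at minute 50 and finishes at 50 + 34 = minute 84.
For secondary incubation: the centrifuge run (finishes minute 84, plus 5-minute gap → minute 89); incubation (finishes minute 50). Taking the maximum gives a start of minute 89, and it finishes at 89 + 50 = minute 139.
Quantification has to wait for secondary incubation (finishes minute 139); incubation (finishes minute 50, plus 10-minute gap → minute 60); imaging (finishes minute 90). The latest of these is minute 139, so quantification runs minute 139 to 139 + 65 = minute 204.
Every task is finished by minute 204, which is no later than the deadline of 248, so the schedule is feasible.

Yes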